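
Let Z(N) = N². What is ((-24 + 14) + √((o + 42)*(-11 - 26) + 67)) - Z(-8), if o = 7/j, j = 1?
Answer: -74 + 3*I*√194 ≈ -74.0 + 41.785*I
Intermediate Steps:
o = 7 (o = 7/1 = 7*1 = 7)
((-24 + 14) + √((o + 42)*(-11 - 26) + 67)) - Z(-8) = ((-24 + 14) + √((7 + 42)*(-11 - 26) + 67)) - 1*(-8)² = (-10 + √(49*(-37) + 67)) - 1*64 = (-10 + √(-1813 + 67)) - 64 = (-10 + √(-1746)) - 64 = (-10 + 3*I*√194) - 64 = -74 + 3*I*√194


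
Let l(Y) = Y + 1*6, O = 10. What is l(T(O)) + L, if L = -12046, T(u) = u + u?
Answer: -12020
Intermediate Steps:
T(u) = 2*u
l(Y) = 6 + Y (l(Y) = Y + 6 = 6 + Y)
l(T(O)) + L = (6 + 2*10) - 12046 = (6 + 20) - 12046 = 26 - 12046 = -12020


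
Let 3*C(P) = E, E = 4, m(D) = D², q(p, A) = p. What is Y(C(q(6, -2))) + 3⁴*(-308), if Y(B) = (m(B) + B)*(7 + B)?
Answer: -672896/27 ≈ -24922.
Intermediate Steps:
C(P) = 4/3 (C(P) = (⅓)*4 = 4/3)
Y(B) = (7 + B)*(B + B²) (Y(B) = (B² + B)*(7 + B) = (B + B²)*(7 + B) = (7 + B)*(B + B²))
Y(C(q(6, -2))) + 3⁴*(-308) = 4*(7 + (4/3)² + 8*(4/3))/3 + 3⁴*(-308) = 4*(7 + 16/9 + 32/3)/3 + 81*(-308) = (4/3)*(175/9) - 24948 = 700/27 - 24948 = -672896/27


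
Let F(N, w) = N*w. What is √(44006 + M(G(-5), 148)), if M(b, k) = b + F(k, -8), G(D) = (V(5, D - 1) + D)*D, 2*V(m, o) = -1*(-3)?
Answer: √171358/2 ≈ 206.98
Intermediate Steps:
V(m, o) = 3/2 (V(m, o) = (-1*(-3))/2 = (½)*3 = 3/2)
G(D) = D*(3/2 + D) (G(D) = (3/2 + D)*D = D*(3/2 + D))
M(b, k) = b - 8*k (M(b, k) = b + k*(-8) = b - 8*k)
√(44006 + M(G(-5), 148)) = √(44006 + ((½)*(-5)*(3 + 2*(-5)) - 8*148)) = √(44006 + ((½)*(-5)*(3 - 10) - 1184)) = √(44006 + ((½)*(-5)*(-7) - 1184)) = √(44006 + (35/2 - 1184)) = √(44006 - 2333/2) = √(85679/2) = √171358/2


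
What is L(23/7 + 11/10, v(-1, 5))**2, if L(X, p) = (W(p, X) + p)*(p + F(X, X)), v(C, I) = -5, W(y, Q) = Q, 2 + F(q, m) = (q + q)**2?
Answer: 3392930844081/1838265625 ≈ 1845.7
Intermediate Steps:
F(q, m) = -2 + 4*q**2 (F(q, m) = -2 + (q + q)**2 = -2 + (2*q)**2 = -2 + 4*q**2)
L(X, p) = (X + p)*(-2 + p + 4*X**2) (L(X, p) = (X + p)*(p + (-2 + 4*X**2)) = (X + p)*(-2 + p + 4*X**2))
L(23/7 + 11/10, v(-1, 5))**2 = ((-5)**2 - 2*(23/7 + 11/10) - 2*(-5) + 4*(23/7 + 11/10)**3 + (23/7 + 11/10)*(-5) + 4*(-5)*(23/7 + 11/10)**2)**2 = (25 - 2*(23*(1/7) + 11*(1/10)) + 10 + 4*(23*(1/7) + 11*(1/10))**3 + (23*(1/7) + 11*(1/10))*(-5) + 4*(-5)*(23*(1/7) + 11*(1/10))**2)**2 = (25 - 2*(23/7 + 11/10) + 10 + 4*(23/7 + 11/10)**3 + (23/7 + 11/10)*(-5) + 4*(-5)*(23/7 + 11/10)**2)**2 = (25 - 2*307/70 + 10 + 4*(307/70)**3 + (307/70)*(-5) + 4*(-5)*(307/70)**2)**2 = (25 - 307/35 + 10 + 4*(28934443/343000) - 307/14 + 4*(-5)*(94249/4900))**2 = (25 - 307/35 + 10 + 28934443/85750 - 307/14 - 94249/245)**2 = (-1841991/42875)**2 = 3392930844081/1838265625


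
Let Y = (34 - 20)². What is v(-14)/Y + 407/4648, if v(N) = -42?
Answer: -589/4648 ≈ -0.12672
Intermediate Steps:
Y = 196 (Y = 14² = 196)
v(-14)/Y + 407/4648 = -42/196 + 407/4648 = -42*1/196 + 407*(1/4648) = -3/14 + 407/4648 = -589/4648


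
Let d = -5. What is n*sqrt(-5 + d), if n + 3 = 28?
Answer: 25*I*sqrt(10) ≈ 79.057*I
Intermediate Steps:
n = 25 (n = -3 + 28 = 25)
n*sqrt(-5 + d) = 25*sqrt(-5 - 5) = 25*sqrt(-10) = 25*(I*sqrt(10)) = 25*I*sqrt(10)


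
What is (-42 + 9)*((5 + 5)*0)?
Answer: 0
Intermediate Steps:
(-42 + 9)*((5 + 5)*0) = -330*0 = -33*0 = 0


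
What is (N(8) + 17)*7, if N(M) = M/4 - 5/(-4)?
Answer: 567/4 ≈ 141.75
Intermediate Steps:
N(M) = 5/4 + M/4 (N(M) = M*(1/4) - 5*(-1/4) = M/4 + 5/4 = 5/4 + M/4)
(N(8) + 17)*7 = ((5/4 + (1/4)*8) + 17)*7 = ((5/4 + 2) + 17)*7 = (13/4 + 17)*7 = (81/4)*7 = 567/4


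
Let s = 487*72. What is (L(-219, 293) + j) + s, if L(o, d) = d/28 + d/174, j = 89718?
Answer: 303998545/2436 ≈ 1.2479e+5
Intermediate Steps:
L(o, d) = 101*d/2436 (L(o, d) = d*(1/28) + d*(1/174) = d/28 + d/174 = 101*d/2436)
s = 35064
(L(-219, 293) + j) + s = ((101/2436)*293 + 89718) + 35064 = (29593/2436 + 89718) + 35064 = 218582641/2436 + 35064 = 303998545/2436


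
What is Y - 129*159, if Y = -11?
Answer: -20522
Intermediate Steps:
Y - 129*159 = -11 - 129*159 = -11 - 20511 = -20522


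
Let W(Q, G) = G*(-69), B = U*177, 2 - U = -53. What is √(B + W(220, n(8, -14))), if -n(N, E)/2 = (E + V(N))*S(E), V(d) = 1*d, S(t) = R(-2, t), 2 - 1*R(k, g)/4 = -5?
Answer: I*√13449 ≈ 115.97*I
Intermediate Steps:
U = 55 (U = 2 - 1*(-53) = 2 + 53 = 55)
R(k, g) = 28 (R(k, g) = 8 - 4*(-5) = 8 + 20 = 28)
S(t) = 28
B = 9735 (B = 55*177 = 9735)
V(d) = d
n(N, E) = -56*E - 56*N (n(N, E) = -2*(E + N)*28 = -2*(28*E + 28*N) = -56*E - 56*N)
W(Q, G) = -69*G
√(B + W(220, n(8, -14))) = √(9735 - 69*(-56*(-14) - 56*8)) = √(9735 - 69*(784 - 448)) = √(9735 - 69*336) = √(9735 - 23184) = √(-13449) = I*√13449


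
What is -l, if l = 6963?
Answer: -6963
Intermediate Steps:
-l = -1*6963 = -6963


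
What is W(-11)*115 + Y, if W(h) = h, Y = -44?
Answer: -1309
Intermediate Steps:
W(-11)*115 + Y = -11*115 - 44 = -1265 - 44 = -1309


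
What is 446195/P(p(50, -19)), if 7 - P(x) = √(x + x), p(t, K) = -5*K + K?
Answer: -3123365/103 - 892390*√38/103 ≈ -83732.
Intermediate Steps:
p(t, K) = -4*K
P(x) = 7 - √2*√x (P(x) = 7 - √(x + x) = 7 - √(2*x) = 7 - √2*√x)
446195/P(p(50, -19)) = 446195/(7 - √2*√(-4*(-19))) = 446195/(7 - √2*√76) = 446195/(7 - √2*2*√19) = 446195/(7 - 2*√38)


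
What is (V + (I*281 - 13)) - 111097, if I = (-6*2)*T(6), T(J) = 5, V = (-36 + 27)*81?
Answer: -128699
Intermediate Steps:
V = -729 (V = -9*81 = -729)
I = -60 (I = -6*2*5 = -12*5 = -60)
(V + (I*281 - 13)) - 111097 = (-729 + (-60*281 - 13)) - 111097 = (-729 + (-16860 - 13)) - 111097 = (-729 - 16873) - 111097 = -17602 - 111097 = -128699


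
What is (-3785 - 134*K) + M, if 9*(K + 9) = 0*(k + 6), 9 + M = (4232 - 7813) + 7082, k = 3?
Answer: 913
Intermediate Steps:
M = 3492 (M = -9 + ((4232 - 7813) + 7082) = -9 + (-3581 + 7082) = -9 + 3501 = 3492)
K = -9 (K = -9 + (0*(3 + 6))/9 = -9 + (0*9)/9 = -9 + (1/9)*0 = -9 + 0 = -9)
(-3785 - 134*K) + M = (-3785 - 134*(-9)) + 3492 = (-3785 + 1206) + 3492 = -2579 + 3492 = 913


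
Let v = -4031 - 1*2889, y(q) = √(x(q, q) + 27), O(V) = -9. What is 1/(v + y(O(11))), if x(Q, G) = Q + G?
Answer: -1/6917 ≈ -0.00014457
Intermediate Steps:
x(Q, G) = G + Q
y(q) = √(27 + 2*q) (y(q) = √((q + q) + 27) = √(2*q + 27) = √(27 + 2*q))
v = -6920 (v = -4031 - 2889 = -6920)
1/(v + y(O(11))) = 1/(-6920 + √(27 + 2*(-9))) = 1/(-6920 + √(27 - 18)) = 1/(-6920 + √9) = 1/(-6920 + 3) = 1/(-6917) = -1/6917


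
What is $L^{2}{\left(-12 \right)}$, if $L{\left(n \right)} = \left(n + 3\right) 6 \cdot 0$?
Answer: $0$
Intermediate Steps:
$L{\left(n \right)} = 0$ ($L{\left(n \right)} = \left(3 + n\right) 6 \cdot 0 = \left(18 + 6 n\right) 0 = 0$)
$L^{2}{\left(-12 \right)} = 0^{2} = 0$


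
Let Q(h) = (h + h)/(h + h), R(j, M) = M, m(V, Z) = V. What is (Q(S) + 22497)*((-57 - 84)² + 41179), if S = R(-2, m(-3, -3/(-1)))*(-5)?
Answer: 1373727880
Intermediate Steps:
S = 15 (S = -3*(-5) = 15)
Q(h) = 1 (Q(h) = (2*h)/((2*h)) = (2*h)*(1/(2*h)) = 1)
(Q(S) + 22497)*((-57 - 84)² + 41179) = (1 + 22497)*((-57 - 84)² + 41179) = 22498*((-141)² + 41179) = 22498*(19881 + 41179) = 22498*61060 = 1373727880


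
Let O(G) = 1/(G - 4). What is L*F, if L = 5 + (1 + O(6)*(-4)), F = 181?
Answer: 724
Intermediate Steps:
O(G) = 1/(-4 + G)
L = 4 (L = 5 + (1 - 4/(-4 + 6)) = 5 + (1 - 4/2) = 5 + (1 + (½)*(-4)) = 5 + (1 - 2) = 5 - 1 = 4)
L*F = 4*181 = 724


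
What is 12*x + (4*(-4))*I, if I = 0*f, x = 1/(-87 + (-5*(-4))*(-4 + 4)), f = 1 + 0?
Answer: -4/29 ≈ -0.13793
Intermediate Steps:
f = 1
x = -1/87 (x = 1/(-87 + 20*0) = 1/(-87 + 0) = 1/(-87) = -1/87 ≈ -0.011494)
I = 0 (I = 0*1 = 0)
12*x + (4*(-4))*I = 12*(-1/87) + (4*(-4))*0 = -4/29 - 16*0 = -4/29 + 0 = -4/29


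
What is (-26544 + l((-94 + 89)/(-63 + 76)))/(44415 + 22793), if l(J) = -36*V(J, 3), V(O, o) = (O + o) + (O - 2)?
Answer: -86295/218426 ≈ -0.39508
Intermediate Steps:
V(O, o) = -2 + o + 2*O (V(O, o) = (O + o) + (-2 + O) = -2 + o + 2*O)
l(J) = -36 - 72*J (l(J) = -36*(-2 + 3 + 2*J) = -36*(1 + 2*J) = -36 - 72*J)
(-26544 + l((-94 + 89)/(-63 + 76)))/(44415 + 22793) = (-26544 + (-36 - 72*(-94 + 89)/(-63 + 76)))/(44415 + 22793) = (-26544 + (-36 - (-360)/13))/67208 = (-26544 + (-36 - (-360)/13))*(1/67208) = (-26544 + (-36 - 72*(-5/13)))*(1/67208) = (-26544 + (-36 + 360/13))*(1/67208) = (-26544 - 108/13)*(1/67208) = -345180/13*1/67208 = -86295/218426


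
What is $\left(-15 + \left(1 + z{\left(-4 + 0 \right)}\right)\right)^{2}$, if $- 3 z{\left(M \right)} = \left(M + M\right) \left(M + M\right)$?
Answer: $\frac{11236}{9} \approx 1248.4$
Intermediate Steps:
$z{\left(M \right)} = - \frac{4 M^{2}}{3}$ ($z{\left(M \right)} = - \frac{\left(M + M\right) \left(M + M\right)}{3} = - \frac{2 M 2 M}{3} = - \frac{4 M^{2}}{3}$)
$\left(-15 + \left(1 + z{\left(-4 + 0 \right)}\right)\right)^{2} = \left(-15 + \left(1 - \frac{4 \left(-4 + 0\right)^{2}}{3}\right)\right)^{2} = \left(-15 + \left(1 - \frac{4 \left(-4\right)^{2}}{3}\right)\right)^{2} = \left(-15 + \left(1 - \frac{64}{3}\right)\right)^{2} = \left(-15 - \frac{61}{3}\right)^{2} = \left(- \frac{106}{3}\right)^{2} = \frac{11236}{9}$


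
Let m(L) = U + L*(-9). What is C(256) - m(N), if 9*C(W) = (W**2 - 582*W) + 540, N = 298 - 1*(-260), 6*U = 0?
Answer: -37718/9 ≈ -4190.9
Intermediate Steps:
U = 0 (U = (1/6)*0 = 0)
N = 558 (N = 298 + 260 = 558)
C(W) = 60 - 194*W/3 + W**2/9 (C(W) = ((W**2 - 582*W) + 540)/9 = (540 + W**2 - 582*W)/9 = 60 - 194*W/3 + W**2/9)
m(L) = -9*L (m(L) = 0 + L*(-9) = 0 - 9*L = -9*L)
C(256) - m(N) = (60 - 194/3*256 + (1/9)*256**2) - (-9)*558 = (60 - 49664/3 + (1/9)*65536) - 1*(-5022) = (60 - 49664/3 + 65536/9) + 5022 = -82916/9 + 5022 = -37718/9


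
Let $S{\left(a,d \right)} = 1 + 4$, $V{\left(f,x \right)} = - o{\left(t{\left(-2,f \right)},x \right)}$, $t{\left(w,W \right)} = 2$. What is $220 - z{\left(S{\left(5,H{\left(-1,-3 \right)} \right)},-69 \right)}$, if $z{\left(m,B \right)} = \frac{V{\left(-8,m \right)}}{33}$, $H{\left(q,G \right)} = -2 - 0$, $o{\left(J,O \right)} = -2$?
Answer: $\frac{7258}{33} \approx 219.94$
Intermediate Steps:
$H{\left(q,G \right)} = -2$ ($H{\left(q,G \right)} = -2 + 0 = -2$)
$V{\left(f,x \right)} = 2$ ($V{\left(f,x \right)} = \left(-1\right) \left(-2\right) = 2$)
$S{\left(a,d \right)} = 5$
$z{\left(m,B \right)} = \frac{2}{33}$
$220 - z{\left(S{\left(5,H{\left(-1,-3 \right)} \right)},-69 \right)} = 220 - \frac{2}{33} = \frac{7258}{33}$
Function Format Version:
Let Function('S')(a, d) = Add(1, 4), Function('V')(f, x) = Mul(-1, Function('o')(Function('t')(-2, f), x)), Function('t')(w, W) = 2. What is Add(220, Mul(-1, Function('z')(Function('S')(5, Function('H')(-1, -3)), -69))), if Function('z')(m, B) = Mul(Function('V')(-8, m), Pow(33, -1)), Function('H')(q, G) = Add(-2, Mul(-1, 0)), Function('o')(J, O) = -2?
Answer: Rational(7258, 33) ≈ 219.94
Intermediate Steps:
Function('H')(q, G) = -2 (Function('H')(q, G) = Add(-2, 0) = -2)
Function('V')(f, x) = 2 (Function('V')(f, x) = Mul(-1, -2) = 2)
Function('S')(a, d) = 5
Function('z')(m, B) = Rational(2, 33) (Function('z')(m, B) = Mul(2, Pow(33, -1)) = Mul(2, Rational(1, 33)) = Rational(2, 33))
Add(220, Mul(-1, Function('z')(Function('S')(5, Function('H')(-1, -3)), -69))) = Add(220, Mul(-1, Rational(2, 33))) = Add(220, Rational(-2, 33)) = Rational(7258, 33)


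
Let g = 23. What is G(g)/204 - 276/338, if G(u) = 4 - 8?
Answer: -7207/8619 ≈ -0.83618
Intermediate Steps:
G(u) = -4
G(g)/204 - 276/338 = -4/204 - 276/338 = -4*1/204 - 276*1/338 = -1/51 - 138/169 = -7207/8619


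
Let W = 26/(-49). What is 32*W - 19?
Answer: -1763/49 ≈ -35.980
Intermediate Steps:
W = -26/49 (W = 26*(-1/49) = -26/49 ≈ -0.53061)
32*W - 19 = 32*(-26/49) - 19 = -832/49 - 19 = -1763/49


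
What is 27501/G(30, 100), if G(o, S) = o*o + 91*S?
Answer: 27501/10000 ≈ 2.7501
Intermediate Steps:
G(o, S) = o² + 91*S
27501/G(30, 100) = 27501/(30² + 91*100) = 27501/(900 + 9100) = 27501/10000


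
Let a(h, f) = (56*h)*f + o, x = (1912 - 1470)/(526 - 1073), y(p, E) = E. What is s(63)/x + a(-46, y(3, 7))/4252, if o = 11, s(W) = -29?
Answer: 29742097/939692 ≈ 31.651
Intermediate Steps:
x = -442/547 (x = 442/(-547) = 442*(-1/547) = -442/547 ≈ -0.80804)
a(h, f) = 11 + 56*f*h (a(h, f) = (56*h)*f + 11 = 56*f*h + 11 = 11 + 56*f*h)
s(63)/x + a(-46, y(3, 7))/4252 = -29/(-442/547) + (11 + 56*7*(-46))/4252 = -29*(-547/442) + (11 - 18032)*(1/4252) = 15863/442 - 18021*1/4252 = 15863/442 - 18021/4252 = 29742097/939692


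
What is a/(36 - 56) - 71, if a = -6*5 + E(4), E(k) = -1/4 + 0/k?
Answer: -5559/80 ≈ -69.488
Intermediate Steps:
E(k) = -¼ (E(k) = -1*¼ + 0 = -¼ + 0 = -¼)
a = -121/4 (a = -6*5 - ¼ = -30 - ¼ = -121/4 ≈ -30.250)
a/(36 - 56) - 71 = -121/(4*(36 - 56)) - 71 = -121/4/(-20) - 71 = -121/4*(-1/20) - 71 = 121/80 - 71 = -5559/80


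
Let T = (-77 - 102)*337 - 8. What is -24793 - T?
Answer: 35538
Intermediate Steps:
T = -60331 (T = -179*337 - 8 = -60323 - 8 = -60331)
-24793 - T = -24793 - 1*(-60331) = -24793 + 60331 = 35538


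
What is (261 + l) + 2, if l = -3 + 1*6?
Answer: 266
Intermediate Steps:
l = 3 (l = -3 + 6 = 3)
(261 + l) + 2 = (261 + 3) + 2 = 264 + 2 = 266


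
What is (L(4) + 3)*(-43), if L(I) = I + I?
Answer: -473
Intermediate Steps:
L(I) = 2*I
(L(4) + 3)*(-43) = (2*4 + 3)*(-43) = (8 + 3)*(-43) = 11*(-43) = -473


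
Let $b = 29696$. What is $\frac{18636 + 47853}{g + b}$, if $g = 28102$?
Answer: $\frac{22163}{19266} \approx 1.1504$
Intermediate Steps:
$\frac{18636 + 47853}{g + b} = \frac{18636 + 47853}{28102 + 29696} = \frac{66489}{57798} = 66489 \cdot \frac{1}{57798} = \frac{22163}{19266}$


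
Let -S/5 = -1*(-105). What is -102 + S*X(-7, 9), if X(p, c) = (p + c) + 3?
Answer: -2727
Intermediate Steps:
S = -525 (S = -(-5)*(-105) = -5*105 = -525)
X(p, c) = 3 + c + p (X(p, c) = (c + p) + 3 = 3 + c + p)
-102 + S*X(-7, 9) = -102 - 525*(3 + 9 - 7) = -102 - 525*5 = -102 - 2625 = -2727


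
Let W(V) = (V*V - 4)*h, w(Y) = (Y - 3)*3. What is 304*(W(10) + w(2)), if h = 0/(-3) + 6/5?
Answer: 170544/5 ≈ 34109.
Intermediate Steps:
w(Y) = -9 + 3*Y (w(Y) = (-3 + Y)*3 = -9 + 3*Y)
h = 6/5 (h = 0*(-⅓) + 6*(⅕) = 0 + 6/5 = 6/5 ≈ 1.2000)
W(V) = -24/5 + 6*V²/5 (W(V) = (V*V - 4)*(6/5) = (V² - 4)*(6/5) = (-4 + V²)*(6/5) = -24/5 + 6*V²/5)
304*(W(10) + w(2)) = 304*((-24/5 + (6/5)*10²) + (-9 + 3*2)) = 304*((-24/5 + (6/5)*100) + (-9 + 6)) = 304*((-24/5 + 120) - 3) = 304*(576/5 - 3) = 304*(561/5) = 170544/5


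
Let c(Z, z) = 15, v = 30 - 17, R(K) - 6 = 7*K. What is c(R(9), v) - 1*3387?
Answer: -3372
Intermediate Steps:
R(K) = 6 + 7*K
v = 13
c(R(9), v) - 1*3387 = 15 - 1*3387 = 15 - 3387 = -3372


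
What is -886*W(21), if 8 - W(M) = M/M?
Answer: -6202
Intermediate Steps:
W(M) = 7 (W(M) = 8 - M/M = 8 - 1*1 = 8 - 1 = 7)
-886*W(21) = -886*7 = -6202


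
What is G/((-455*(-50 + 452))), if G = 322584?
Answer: -53764/30485 ≈ -1.7636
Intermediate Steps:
G/((-455*(-50 + 452))) = 322584/((-455*(-50 + 452))) = 322584/((-455*402)) = 322584/(-182910) = 322584*(-1/182910) = -53764/30485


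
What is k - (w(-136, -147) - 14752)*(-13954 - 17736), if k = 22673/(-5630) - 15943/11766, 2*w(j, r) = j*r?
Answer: -2495981420410202/16560645 ≈ -1.5072e+8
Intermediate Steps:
w(j, r) = j*r/2 (w(j, r) = (j*r)/2 = j*r/2)
k = -89132402/16560645 (k = 22673*(-1/5630) - 15943*1/11766 = -22673/5630 - 15943/11766 = -89132402/16560645 ≈ -5.3822)
k - (w(-136, -147) - 14752)*(-13954 - 17736) = -89132402/16560645 - ((½)*(-136)*(-147) - 14752)*(-13954 - 17736) = -89132402/16560645 - (9996 - 14752)*(-31690) = -89132402/16560645 - (-4756)*(-31690) = -89132402/16560645 - 1*150717640 = -89132402/16560645 - 150717640 = -2495981420410202/16560645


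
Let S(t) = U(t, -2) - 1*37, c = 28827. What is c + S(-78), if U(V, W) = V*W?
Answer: 28946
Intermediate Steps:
S(t) = -37 - 2*t (S(t) = t*(-2) - 1*37 = -2*t - 37 = -37 - 2*t)
c + S(-78) = 28827 + (-37 - 2*(-78)) = 28827 + (-37 + 156) = 28827 + 119 = 28946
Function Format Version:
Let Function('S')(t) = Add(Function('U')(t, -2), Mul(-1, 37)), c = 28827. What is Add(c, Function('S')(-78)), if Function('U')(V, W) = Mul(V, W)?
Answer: 28946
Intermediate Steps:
Function('S')(t) = Add(-37, Mul(-2, t)) (Function('S')(t) = Add(Mul(t, -2), Mul(-1, 37)) = Add(Mul(-2, t), -37) = Add(-37, Mul(-2, t)))
Add(c, Function('S')(-78)) = Add(28827, Add(-37, Mul(-2, -78))) = Add(28827, Add(-37, 156)) = Add(28827, 119) = 28946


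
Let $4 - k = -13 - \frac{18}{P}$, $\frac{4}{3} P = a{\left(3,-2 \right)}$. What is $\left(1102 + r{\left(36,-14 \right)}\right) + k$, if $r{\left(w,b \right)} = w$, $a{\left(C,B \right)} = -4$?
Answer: $1149$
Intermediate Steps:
$P = -3$ ($P = \frac{3}{4} \left(-4\right) = -3$)
$k = 11$ ($k = 4 - \left(-13 - \frac{18}{-3}\right) = 4 - \left(-13 - -6\right) = 4 - \left(-13 + 6\right) = 4 - -7 = 4 + 7 = 11$)
$\left(1102 + r{\left(36,-14 \right)}\right) + k = \left(1102 + 36\right) + 11 = 1138 + 11 = 1149$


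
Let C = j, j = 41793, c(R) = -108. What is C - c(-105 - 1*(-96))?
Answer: 41901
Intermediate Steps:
C = 41793
C - c(-105 - 1*(-96)) = 41793 - 1*(-108) = 41793 + 108 = 41901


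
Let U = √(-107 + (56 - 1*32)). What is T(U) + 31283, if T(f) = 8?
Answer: 31291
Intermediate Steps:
U = I*√83 (U = √(-107 + (56 - 32)) = √(-107 + 24) = √(-83) = I*√83 ≈ 9.1104*I)
T(U) + 31283 = 8 + 31283 = 31291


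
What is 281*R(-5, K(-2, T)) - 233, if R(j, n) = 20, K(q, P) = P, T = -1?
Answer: 5387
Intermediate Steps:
281*R(-5, K(-2, T)) - 233 = 281*20 - 233 = 5620 - 233 = 5387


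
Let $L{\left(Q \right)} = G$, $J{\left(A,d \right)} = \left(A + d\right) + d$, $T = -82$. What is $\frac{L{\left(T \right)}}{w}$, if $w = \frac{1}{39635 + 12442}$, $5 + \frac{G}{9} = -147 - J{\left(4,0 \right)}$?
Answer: $-73116108$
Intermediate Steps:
$J{\left(A,d \right)} = A + 2 d$
$G = -1404$ ($G = -45 + 9 \left(-147 - \left(4 + 2 \cdot 0\right)\right) = -45 + 9 \left(-147 - \left(4 + 0\right)\right) = -45 + 9 \left(-147 - 4\right) = -45 + 9 \left(-151\right) = -45 - 1359 = -1404$)
$w = \frac{1}{52077} \approx 1.9202 \cdot 10^{-5}$
$L{\left(Q \right)} = -1404$
$\frac{L{\left(T \right)}}{w} = - 1404 \frac{1}{\frac{1}{52077}} = \left(-1404\right) 52077 = -73116108$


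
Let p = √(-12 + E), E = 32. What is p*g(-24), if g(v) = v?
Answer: -48*√5 ≈ -107.33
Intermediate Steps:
p = 2*√5 (p = √(-12 + 32) = √20 = 2*√5 ≈ 4.4721)
p*g(-24) = (2*√5)*(-24) = -48*√5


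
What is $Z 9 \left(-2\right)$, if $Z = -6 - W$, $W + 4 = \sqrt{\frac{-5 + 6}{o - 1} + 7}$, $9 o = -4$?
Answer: $36 + \frac{18 \sqrt{1066}}{13} \approx 81.207$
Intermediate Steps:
$o = - \frac{4}{9}$ ($o = \frac{1}{9} \left(-4\right) = - \frac{4}{9} \approx -0.44444$)
$W = -4 + \frac{\sqrt{1066}}{13}$ ($W = -4 + \sqrt{\frac{-5 + 6}{- \frac{4}{9} - 1} + 7} = -4 + \sqrt{1 \frac{1}{- \frac{13}{9}} + 7} = -4 + \sqrt{1 \left(- \frac{9}{13}\right) + 7} = -4 + \sqrt{- \frac{9}{13} + 7} = -4 + \sqrt{\frac{82}{13}} = -4 + \frac{\sqrt{1066}}{13} \approx -1.4885$)
$Z = -2 - \frac{\sqrt{1066}}{13}$ ($Z = -6 - \left(-4 + \frac{\sqrt{1066}}{13}\right) = -6 + \left(4 - \frac{\sqrt{1066}}{13}\right) = -2 - \frac{\sqrt{1066}}{13} \approx -4.5115$)
$Z 9 \left(-2\right) = \left(-2 - \frac{\sqrt{1066}}{13}\right) 9 \left(-2\right) = \left(-18 - \frac{9 \sqrt{1066}}{13}\right) \left(-2\right) = 36 + \frac{18 \sqrt{1066}}{13}$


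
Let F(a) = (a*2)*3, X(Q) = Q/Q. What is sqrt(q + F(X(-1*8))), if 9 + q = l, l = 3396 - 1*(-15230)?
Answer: sqrt(18623) ≈ 136.47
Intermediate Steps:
X(Q) = 1
F(a) = 6*a (F(a) = (2*a)*3 = 6*a)
l = 18626 (l = 3396 + 15230 = 18626)
q = 18617 (q = -9 + 18626 = 18617)
sqrt(q + F(X(-1*8))) = sqrt(18617 + 6*1) = sqrt(18617 + 6) = sqrt(18623)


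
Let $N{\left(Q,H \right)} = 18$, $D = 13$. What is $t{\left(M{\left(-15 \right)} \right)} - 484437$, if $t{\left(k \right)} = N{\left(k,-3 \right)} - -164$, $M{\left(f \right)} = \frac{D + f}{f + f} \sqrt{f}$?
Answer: $-484255$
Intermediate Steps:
$M{\left(f \right)} = \frac{13 + f}{2 \sqrt{f}}$ ($M{\left(f \right)} = \frac{13 + f}{f + f} \sqrt{f} = \frac{13 + f}{2 f} \sqrt{f} = \frac{13 + f}{2 \sqrt{f}}$)
$t{\left(k \right)} = 182$ ($t{\left(k \right)} = 18 - -164 = 18 + 164 = 182$)
$t{\left(M{\left(-15 \right)} \right)} - 484437 = 182 - 484437 = -484255$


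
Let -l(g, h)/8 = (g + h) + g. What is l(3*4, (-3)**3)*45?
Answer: 1080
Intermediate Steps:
l(g, h) = -16*g - 8*h (l(g, h) = -8*((g + h) + g) = -8*(h + 2*g) = -16*g - 8*h)
l(3*4, (-3)**3)*45 = (-48*4 - 8*(-3)**3)*45 = (-16*12 - 8*(-27))*45 = (-192 + 216)*45 = 24*45 = 1080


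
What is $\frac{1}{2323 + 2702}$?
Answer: $\frac{1}{5025} \approx 0.00019901$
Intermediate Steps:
$\frac{1}{2323 + 2702} = \frac{1}{5025}$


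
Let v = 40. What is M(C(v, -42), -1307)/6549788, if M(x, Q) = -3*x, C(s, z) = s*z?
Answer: 180/233921 ≈ 0.00076949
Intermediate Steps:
M(C(v, -42), -1307)/6549788 = -120*(-42)/6549788 = -3*(-1680)*(1/6549788) = 5040*(1/6549788) = 180/233921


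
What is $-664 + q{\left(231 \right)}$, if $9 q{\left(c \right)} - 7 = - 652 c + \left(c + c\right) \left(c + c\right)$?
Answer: $\frac{56863}{9} \approx 6318.1$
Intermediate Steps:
$q{\left(c \right)} = \frac{7}{9} - \frac{652 c}{9} + \frac{4 c^{2}}{9}$ ($q{\left(c \right)} = \frac{7}{9} + \frac{- 652 c + \left(c + c\right) \left(c + c\right)}{9} = \frac{7}{9} + \frac{- 652 c + 2 c 2 c}{9} = \frac{7}{9} + \frac{- 652 c + 4 c^{2}}{9} = \frac{7}{9} + \left(- \frac{652 c}{9} + \frac{4 c^{2}}{9}\right) = \frac{7}{9} - \frac{652 c}{9} + \frac{4 c^{2}}{9}$)
$-664 + q{\left(231 \right)} = -664 + \left(\frac{7}{9} - \frac{50204}{3} + \frac{4 \cdot 231^{2}}{9}\right) = -664 + \left(\frac{7}{9} - \frac{50204}{3} + \frac{4}{9} \cdot 53361\right) = -664 + \left(\frac{7}{9} - \frac{50204}{3} + 23716\right) = -664 + \frac{62839}{9} = \frac{56863}{9}$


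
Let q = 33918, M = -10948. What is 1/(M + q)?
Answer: 1/22970 ≈ 4.3535e-5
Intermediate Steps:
1/(M + q) = 1/(-10948 + 33918) = 1/22970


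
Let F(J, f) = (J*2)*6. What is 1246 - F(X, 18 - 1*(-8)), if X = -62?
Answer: 1990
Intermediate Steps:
F(J, f) = 12*J (F(J, f) = (2*J)*6 = 12*J)
1246 - F(X, 18 - 1*(-8)) = 1246 - 12*(-62) = 1246 - 1*(-744) = 1246 + 744 = 1990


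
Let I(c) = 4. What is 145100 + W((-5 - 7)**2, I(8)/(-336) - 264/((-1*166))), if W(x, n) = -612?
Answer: 144488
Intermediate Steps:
145100 + W((-5 - 7)**2, I(8)/(-336) - 264/((-1*166))) = 145100 - 612 = 144488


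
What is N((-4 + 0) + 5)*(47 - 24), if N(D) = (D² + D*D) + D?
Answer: 69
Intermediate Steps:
N(D) = D + 2*D² (N(D) = (D² + D²) + D = 2*D² + D = D + 2*D²)
N((-4 + 0) + 5)*(47 - 24) = (((-4 + 0) + 5)*(1 + 2*((-4 + 0) + 5)))*(47 - 24) = ((-4 + 5)*(1 + 2*(-4 + 5)))*23 = (1*(1 + 2*1))*23 = (1*(1 + 2))*23 = (1*3)*23 = 3*23 = 69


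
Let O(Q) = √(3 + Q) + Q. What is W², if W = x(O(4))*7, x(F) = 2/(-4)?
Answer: 49/4 ≈ 12.250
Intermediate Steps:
O(Q) = Q + √(3 + Q)
x(F) = -½ (x(F) = 2*(-¼) = -½)
W = -7/2 (W = -½*7 = -7/2 ≈ -3.5000)
W² = (-7/2)² = 49/4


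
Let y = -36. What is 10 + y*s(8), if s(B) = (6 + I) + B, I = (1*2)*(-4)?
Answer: -206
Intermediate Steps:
I = -8 (I = 2*(-4) = -8)
s(B) = -2 + B (s(B) = (6 - 8) + B = -2 + B)
10 + y*s(8) = 10 - 36*(-2 + 8) = 10 - 36*6 = 10 - 216 = -206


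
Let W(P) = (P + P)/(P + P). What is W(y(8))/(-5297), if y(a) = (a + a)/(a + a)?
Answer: -1/5297 ≈ -0.00018879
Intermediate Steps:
y(a) = 1 (y(a) = (2*a)/((2*a)) = (2*a)*(1/(2*a)) = 1)
W(P) = 1 (W(P) = (2*P)/((2*P)) = (2*P)*(1/(2*P)) = 1)
W(y(8))/(-5297) = 1/(-5297) = 1*(-1/5297) = -1/5297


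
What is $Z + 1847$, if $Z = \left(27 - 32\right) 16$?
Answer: $1767$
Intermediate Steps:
$Z = -80$ ($Z = \left(-5\right) 16 = -80$)
$Z + 1847 = -80 + 1847 = 1767$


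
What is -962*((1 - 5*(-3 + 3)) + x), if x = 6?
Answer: -6734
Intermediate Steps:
-962*((1 - 5*(-3 + 3)) + x) = -962*((1 - 5*(-3 + 3)) + 6) = -962*((1 - 5*0) + 6) = -962*((1 + 0) + 6) = -962*(1 + 6) = -962*7 = -6734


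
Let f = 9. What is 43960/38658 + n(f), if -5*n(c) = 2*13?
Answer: -392654/96645 ≈ -4.0629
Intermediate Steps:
n(c) = -26/5 (n(c) = -2*13/5 = -⅕*26 = -26/5)
43960/38658 + n(f) = 43960/38658 - 26/5 = 43960*(1/38658) - 26/5 = 21980/19329 - 26/5 = -392654/96645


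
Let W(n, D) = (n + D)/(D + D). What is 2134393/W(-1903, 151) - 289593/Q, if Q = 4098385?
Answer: -1320882456234523/3590185260 ≈ -3.6792e+5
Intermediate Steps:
W(n, D) = (D + n)/(2*D) (W(n, D) = (D + n)/((2*D)) = (D + n)*(1/(2*D)) = (D + n)/(2*D))
2134393/W(-1903, 151) - 289593/Q = 2134393/(((½)*(151 - 1903)/151)) - 289593/4098385 = 2134393/(((½)*(1/151)*(-1752))) - 289593*1/4098385 = 2134393/(-876/151) - 289593/4098385 = 2134393*(-151/876) - 289593/4098385 = -322293343/876 - 289593/4098385 = -1320882456234523/3590185260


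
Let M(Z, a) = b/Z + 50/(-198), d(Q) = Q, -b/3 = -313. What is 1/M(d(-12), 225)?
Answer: -396/31087 ≈ -0.012738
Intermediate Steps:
b = 939 (b = -3*(-313) = 939)
M(Z, a) = -25/99 + 939/Z (M(Z, a) = 939/Z + 50/(-198) = 939/Z + 50*(-1/198) = 939/Z - 25/99 = -25/99 + 939/Z)
1/M(d(-12), 225) = 1/(-25/99 + 939/(-12)) = 1/(-25/99 + 939*(-1/12)) = 1/(-25/99 - 313/4) = 1/(-31087/396) = -396/31087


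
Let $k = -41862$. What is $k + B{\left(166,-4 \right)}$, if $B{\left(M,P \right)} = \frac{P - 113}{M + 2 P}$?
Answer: $- \frac{6614313}{158} \approx -41863.0$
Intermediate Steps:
$B{\left(M,P \right)} = \frac{-113 + P}{M + 2 P}$
$k + B{\left(166,-4 \right)} = -41862 + \frac{-113 - 4}{166 + 2 \left(-4\right)} = -41862 + \frac{1}{166 - 8} \left(-117\right) = -41862 + \frac{1}{158} \left(-117\right) = -41862 - \frac{117}{158} = - \frac{6614313}{158}$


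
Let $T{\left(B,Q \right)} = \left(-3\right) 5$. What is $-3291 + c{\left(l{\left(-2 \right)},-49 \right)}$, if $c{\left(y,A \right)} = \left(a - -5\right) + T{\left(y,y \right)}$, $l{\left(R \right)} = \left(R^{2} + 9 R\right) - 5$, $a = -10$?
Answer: $-3311$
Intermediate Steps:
$T{\left(B,Q \right)} = -15$
$l{\left(R \right)} = -5 + R^{2} + 9 R$
$c{\left(y,A \right)} = -20$ ($c{\left(y,A \right)} = \left(-10 - -5\right) - 15 = \left(-10 + 5\right) - 15 = -5 - 15 = -20$)
$-3291 + c{\left(l{\left(-2 \right)},-49 \right)} = -3291 - 20 = -3311$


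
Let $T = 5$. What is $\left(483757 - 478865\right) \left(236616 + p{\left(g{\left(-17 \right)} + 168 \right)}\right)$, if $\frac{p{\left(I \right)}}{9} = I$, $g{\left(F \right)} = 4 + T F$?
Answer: $1161355908$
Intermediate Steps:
$g{\left(F \right)} = 4 + 5 F$
$p{\left(I \right)} = 9 I$
$\left(483757 - 478865\right) \left(236616 + p{\left(g{\left(-17 \right)} + 168 \right)}\right) = \left(483757 - 478865\right) \left(236616 + 9 \left(\left(4 + 5 \left(-17\right)\right) + 168\right)\right) = 4892 \left(236616 + 9 \left(\left(4 - 85\right) + 168\right)\right) = 4892 \left(236616 + 9 \left(-81 + 168\right)\right) = 4892 \left(236616 + 9 \cdot 87\right) = 4892 \left(236616 + 783\right) = 4892 \cdot 237399 = 1161355908$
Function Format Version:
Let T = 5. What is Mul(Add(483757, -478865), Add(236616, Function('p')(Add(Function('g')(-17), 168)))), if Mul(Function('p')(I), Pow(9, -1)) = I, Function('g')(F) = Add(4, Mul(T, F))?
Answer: 1161355908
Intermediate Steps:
Function('g')(F) = Add(4, Mul(5, F))
Function('p')(I) = Mul(9, I)
Mul(Add(483757, -478865), Add(236616, Function('p')(Add(Function('g')(-17), 168)))) = Mul(Add(483757, -478865), Add(236616, Mul(9, Add(Add(4, Mul(5, -17)), 168)))) = Mul(4892, Add(236616, Mul(9, Add(Add(4, -85), 168)))) = Mul(4892, Add(236616, Mul(9, Add(-81, 168)))) = Mul(4892, Add(236616, Mul(9, 87))) = Mul(4892, Add(236616, 783)) = Mul(4892, 237399) = 1161355908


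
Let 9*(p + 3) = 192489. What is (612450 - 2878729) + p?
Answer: -6734683/3 ≈ -2.2449e+6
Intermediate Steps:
p = 64154/3 (p = -3 + (⅑)*192489 = -3 + 64163/3 = 64154/3 ≈ 21385.)
(612450 - 2878729) + p = (612450 - 2878729) + 64154/3 = -2266279 + 64154/3 = -6734683/3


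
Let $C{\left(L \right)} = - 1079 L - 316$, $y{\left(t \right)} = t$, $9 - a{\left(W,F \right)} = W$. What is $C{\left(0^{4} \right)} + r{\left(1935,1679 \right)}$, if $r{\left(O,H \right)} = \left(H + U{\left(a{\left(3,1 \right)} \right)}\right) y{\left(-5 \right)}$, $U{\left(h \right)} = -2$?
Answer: $-8701$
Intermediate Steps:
$a{\left(W,F \right)} = 9 - W$
$C{\left(L \right)} = -316 - 1079 L$
$r{\left(O,H \right)} = 10 - 5 H$ ($r{\left(O,H \right)} = \left(H - 2\right) \left(-5\right) = \left(-2 + H\right) \left(-5\right) = 10 - 5 H$)
$C{\left(0^{4} \right)} + r{\left(1935,1679 \right)} = \left(-316 - 1079 \cdot 0^{4}\right) + \left(10 - 8395\right) = \left(-316 - 0\right) + \left(10 - 8395\right) = \left(-316 + 0\right) - 8385 = -316 - 8385 = -8701$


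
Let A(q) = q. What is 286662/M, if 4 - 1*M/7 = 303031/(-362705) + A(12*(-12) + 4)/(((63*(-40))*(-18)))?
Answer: 4812498855720/568610429 ≈ 8463.6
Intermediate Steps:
M = 568610429/16788060 (M = 28 - 7*(303031/(-362705) + (12*(-12) + 4)/(((63*(-40))*(-18)))) = 28 - 7*(303031*(-1/362705) + (-144 + 4)/((-2520*(-18)))) = 28 - 7*(-303031/362705 - 140/45360) = 28 - 7*(-303031/362705 - 140*1/45360) = 28 - 7*(-303031/362705 - 1/324) = 28 - 7*(-98544749/117516420) = 28 + 98544749/16788060 = 568610429/16788060 ≈ 33.870)
286662/M = 286662/(568610429/16788060) = 286662*(16788060/568610429) = 4812498855720/568610429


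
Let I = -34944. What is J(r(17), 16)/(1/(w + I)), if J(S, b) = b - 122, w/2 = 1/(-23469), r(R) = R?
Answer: 86930678228/23469 ≈ 3.7041e+6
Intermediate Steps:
w = -2/23469 (w = 2/(-23469) = 2*(-1/23469) = -2/23469 ≈ -8.5219e-5)
J(S, b) = -122 + b
J(r(17), 16)/(1/(w + I)) = (-122 + 16)/(1/(-2/23469 - 34944)) = -106/(1/(-820100738/23469)) = -106/(-23469/820100738) = -106*(-820100738/23469) = 86930678228/23469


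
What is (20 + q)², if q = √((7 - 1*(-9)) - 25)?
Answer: 391 + 120*I ≈ 391.0 + 120.0*I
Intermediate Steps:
q = 3*I (q = √((7 + 9) - 25) = √(16 - 25) = √(-9) = 3*I ≈ 3.0*I)
(20 + q)² = (20 + 3*I)²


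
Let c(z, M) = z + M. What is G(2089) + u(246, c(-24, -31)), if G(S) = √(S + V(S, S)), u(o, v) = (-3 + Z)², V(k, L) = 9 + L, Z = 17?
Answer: 196 + √4187 ≈ 260.71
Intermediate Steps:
c(z, M) = M + z
u(o, v) = 196 (u(o, v) = (-3 + 17)² = 14² = 196)
G(S) = √(9 + 2*S) (G(S) = √(S + (9 + S)) = √(9 + 2*S))
G(2089) + u(246, c(-24, -31)) = √(9 + 2*2089) + 196 = √(9 + 4178) + 196 = √4187 + 196 = 196 + √4187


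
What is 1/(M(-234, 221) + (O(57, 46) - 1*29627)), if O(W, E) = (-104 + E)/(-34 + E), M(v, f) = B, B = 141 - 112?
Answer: -6/177617 ≈ -3.3781e-5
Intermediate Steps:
B = 29
M(v, f) = 29
O(W, E) = (-104 + E)/(-34 + E)
1/(M(-234, 221) + (O(57, 46) - 1*29627)) = 1/(29 + ((-104 + 46)/(-34 + 46) - 1*29627)) = 1/(29 + (-58/12 - 29627)) = 1/(29 + ((1/12)*(-58) - 29627)) = 1/(29 + (-29/6 - 29627)) = 1/(29 - 177791/6) = 1/(-177617/6) = -6/177617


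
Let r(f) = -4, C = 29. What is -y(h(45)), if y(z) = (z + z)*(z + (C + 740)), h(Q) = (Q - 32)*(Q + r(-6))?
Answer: -1387932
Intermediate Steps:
h(Q) = (-32 + Q)*(-4 + Q) (h(Q) = (Q - 32)*(Q - 4) = (-32 + Q)*(-4 + Q))
y(z) = 2*z*(769 + z) (y(z) = (z + z)*(z + (29 + 740)) = (2*z)*(z + 769) = (2*z)*(769 + z) = 2*z*(769 + z))
-y(h(45)) = -2*(128 + 45**2 - 36*45)*(769 + (128 + 45**2 - 36*45)) = -2*(128 + 2025 - 1620)*(769 + (128 + 2025 - 1620)) = -2*533*(769 + 533) = -2*533*1302 = -1*1387932 = -1387932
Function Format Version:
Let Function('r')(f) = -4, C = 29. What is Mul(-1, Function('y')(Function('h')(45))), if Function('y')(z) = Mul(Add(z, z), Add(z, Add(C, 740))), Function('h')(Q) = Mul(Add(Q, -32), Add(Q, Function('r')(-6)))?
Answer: -1387932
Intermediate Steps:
Function('h')(Q) = Mul(Add(-32, Q), Add(-4, Q)) (Function('h')(Q) = Mul(Add(Q, -32), Add(Q, -4)) = Mul(Add(-32, Q), Add(-4, Q)))
Function('y')(z) = Mul(2, z, Add(769, z)) (Function('y')(z) = Mul(Add(z, z), Add(z, Add(29, 740))) = Mul(Mul(2, z), Add(z, 769)) = Mul(Mul(2, z), Add(769, z)) = Mul(2, z, Add(769, z)))
Mul(-1, Function('y')(Function('h')(45))) = Mul(-1, Mul(2, Add(128, Pow(45, 2), Mul(-36, 45)), Add(769, Add(128, Pow(45, 2), Mul(-36, 45))))) = Mul(-1, Mul(2, Add(128, 2025, -1620), Add(769, Add(128, 2025, -1620)))) = Mul(-1, Mul(2, 533, Add(769, 533))) = Mul(-1, Mul(2, 533, 1302)) = Mul(-1, 1387932) = -1387932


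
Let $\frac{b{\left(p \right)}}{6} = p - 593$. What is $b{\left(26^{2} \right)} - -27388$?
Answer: $27886$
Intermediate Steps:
$b{\left(p \right)} = -3558 + 6 p$ ($b{\left(p \right)} = 6 \left(p - 593\right) = 6 \left(-593 + p\right) = -3558 + 6 p$)
$b{\left(26^{2} \right)} - -27388 = \left(-3558 + 6 \cdot 26^{2}\right) - -27388 = \left(-3558 + 6 \cdot 676\right) + 27388 = \left(-3558 + 4056\right) + 27388 = 498 + 27388 = 27886$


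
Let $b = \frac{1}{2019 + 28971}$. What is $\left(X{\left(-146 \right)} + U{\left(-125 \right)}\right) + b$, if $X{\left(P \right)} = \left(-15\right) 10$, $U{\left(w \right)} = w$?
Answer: $- \frac{8522249}{30990} \approx -275.0$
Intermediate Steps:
$b = \frac{1}{30990} \approx 3.2268 \cdot 10^{-5}$
$X{\left(P \right)} = -150$
$\left(X{\left(-146 \right)} + U{\left(-125 \right)}\right) + b = \left(-150 - 125\right) + \frac{1}{30990} = -275 + \frac{1}{30990} = - \frac{8522249}{30990}$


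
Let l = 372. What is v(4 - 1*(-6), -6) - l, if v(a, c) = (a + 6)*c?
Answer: -468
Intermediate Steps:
v(a, c) = c*(6 + a) (v(a, c) = (6 + a)*c = c*(6 + a))
v(4 - 1*(-6), -6) - l = -6*(6 + (4 - 1*(-6))) - 1*372 = -6*(6 + (4 + 6)) - 372 = -6*(6 + 10) - 372 = -6*16 - 372 = -96 - 372 = -468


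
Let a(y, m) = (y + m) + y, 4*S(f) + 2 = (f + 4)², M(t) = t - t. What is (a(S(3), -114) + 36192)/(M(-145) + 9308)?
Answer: 72203/18616 ≈ 3.8785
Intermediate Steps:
M(t) = 0
S(f) = -½ + (4 + f)²/4 (S(f) = -½ + (f + 4)²/4 = -½ + (4 + f)²/4)
a(y, m) = m + 2*y (a(y, m) = (m + y) + y = m + 2*y)
(a(S(3), -114) + 36192)/(M(-145) + 9308) = ((-114 + 2*(-½ + (4 + 3)²/4)) + 36192)/(0 + 9308) = ((-114 + 2*(-½ + (¼)*7²)) + 36192)/9308 = ((-114 + 2*(-½ + (¼)*49)) + 36192)*(1/9308) = ((-114 + 2*(-½ + 49/4)) + 36192)*(1/9308) = ((-114 + 2*(47/4)) + 36192)*(1/9308) = ((-114 + 47/2) + 36192)*(1/9308) = (-181/2 + 36192)*(1/9308) = (72203/2)*(1/9308) = 72203/18616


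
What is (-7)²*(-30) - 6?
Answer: -1476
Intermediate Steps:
(-7)²*(-30) - 6 = 49*(-30) - 6 = -1470 - 6 = -1476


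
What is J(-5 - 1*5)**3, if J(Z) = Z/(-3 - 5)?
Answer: 125/64 ≈ 1.9531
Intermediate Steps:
J(Z) = -Z/8 (J(Z) = Z/(-8) = -Z/8)
J(-5 - 1*5)**3 = (-(-5 - 1*5)/8)**3 = (-(-5 - 5)/8)**3 = (-1/8*(-10))**3 = (5/4)**3 = 125/64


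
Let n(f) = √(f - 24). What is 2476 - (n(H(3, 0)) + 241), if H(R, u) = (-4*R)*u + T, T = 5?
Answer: 2235 - I*√19 ≈ 2235.0 - 4.3589*I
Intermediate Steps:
H(R, u) = 5 - 4*R*u (H(R, u) = (-4*R)*u + 5 = -4*R*u + 5 = 5 - 4*R*u)
n(f) = √(-24 + f)
2476 - (n(H(3, 0)) + 241) = 2476 - (√(-24 + (5 - 4*3*0)) + 241) = 2476 - (√(-24 + (5 + 0)) + 241) = 2476 - (√(-24 + 5) + 241) = 2476 - (√(-19) + 241) = 2476 - (I*√19 + 241) = 2476 - (241 + I*√19) = 2476 + (-241 - I*√19) = 2235 - I*√19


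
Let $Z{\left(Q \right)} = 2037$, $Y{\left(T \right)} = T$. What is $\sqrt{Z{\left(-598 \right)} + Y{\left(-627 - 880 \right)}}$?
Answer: $\sqrt{530} \approx 23.022$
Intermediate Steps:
$\sqrt{Z{\left(-598 \right)} + Y{\left(-627 - 880 \right)}} = \sqrt{2037 - 1507} = \sqrt{530}$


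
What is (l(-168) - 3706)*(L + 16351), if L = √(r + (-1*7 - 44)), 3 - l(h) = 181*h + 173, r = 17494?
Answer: 433824732 + 26532*√17443 ≈ 4.3733e+8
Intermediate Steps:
l(h) = -170 - 181*h (l(h) = 3 - (181*h + 173) = 3 - (173 + 181*h) = 3 + (-173 - 181*h) = -170 - 181*h)
L = √17443 (L = √(17494 + (-1*7 - 44)) = √(17494 + (-7 - 44)) = √(17494 - 51) = √17443 ≈ 132.07)
(l(-168) - 3706)*(L + 16351) = ((-170 - 181*(-168)) - 3706)*(√17443 + 16351) = ((-170 + 30408) - 3706)*(16351 + √17443) = (30238 - 3706)*(16351 + √17443) = 26532*(16351 + √17443) = 433824732 + 26532*√17443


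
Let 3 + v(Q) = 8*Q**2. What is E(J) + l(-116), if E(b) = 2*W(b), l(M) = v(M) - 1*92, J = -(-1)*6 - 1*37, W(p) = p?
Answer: 107491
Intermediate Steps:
J = -31 (J = -1*(-6) - 37 = 6 - 37 = -31)
v(Q) = -3 + 8*Q**2
l(M) = -95 + 8*M**2 (l(M) = (-3 + 8*M**2) - 1*92 = (-3 + 8*M**2) - 92 = -95 + 8*M**2)
E(b) = 2*b
E(J) + l(-116) = 2*(-31) + (-95 + 8*(-116)**2) = -62 + (-95 + 8*13456) = -62 + (-95 + 107648) = -62 + 107553 = 107491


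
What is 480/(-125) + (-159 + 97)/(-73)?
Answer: -5458/1825 ≈ -2.9907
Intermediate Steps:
480/(-125) + (-159 + 97)/(-73) = 480*(-1/125) - 62*(-1/73) = -96/25 + 62/73 = -5458/1825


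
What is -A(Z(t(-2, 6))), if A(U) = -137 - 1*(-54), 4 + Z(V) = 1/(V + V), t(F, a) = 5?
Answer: 83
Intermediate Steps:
Z(V) = -4 + 1/(2*V) (Z(V) = -4 + 1/(V + V) = -4 + 1/(2*V))
A(U) = -83 (A(U) = -137 + 54 = -83)
-A(Z(t(-2, 6))) = -1*(-83) = 83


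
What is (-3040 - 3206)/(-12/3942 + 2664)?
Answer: -2051811/875123 ≈ -2.3446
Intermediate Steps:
(-3040 - 3206)/(-12/3942 + 2664) = -6246/(-12*1/3942 + 2664) = -6246/(-2/657 + 2664) = -6246/1750246/657 = -6246*657/1750246 = -2051811/875123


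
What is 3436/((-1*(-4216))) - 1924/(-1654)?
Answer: 1724341/871658 ≈ 1.9782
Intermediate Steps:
3436/((-1*(-4216))) - 1924/(-1654) = 3436/4216 - 1924*(-1/1654) = 3436*(1/4216) + 962/827 = 859/1054 + 962/827 = 1724341/871658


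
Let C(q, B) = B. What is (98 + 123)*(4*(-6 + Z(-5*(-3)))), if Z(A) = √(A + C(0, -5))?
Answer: -5304 + 884*√10 ≈ -2508.5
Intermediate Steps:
Z(A) = √(-5 + A) (Z(A) = √(A - 5) = √(-5 + A))
(98 + 123)*(4*(-6 + Z(-5*(-3)))) = (98 + 123)*(4*(-6 + √(-5 - 5*(-3)))) = 221*(4*(-6 + √(-5 + 15))) = 221*(4*(-6 + √10)) = 221*(-24 + 4*√10) = -5304 + 884*√10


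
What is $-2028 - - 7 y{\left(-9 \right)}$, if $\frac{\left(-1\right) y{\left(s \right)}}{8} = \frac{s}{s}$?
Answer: $-2084$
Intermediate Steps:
$y{\left(s \right)} = -8$ ($y{\left(s \right)} = - 8 \frac{s}{s} = \left(-8\right) 1 = -8$)
$-2028 - - 7 y{\left(-9 \right)} = -2028 - \left(-7\right) \left(-8\right) = -2028 - 56 = -2084$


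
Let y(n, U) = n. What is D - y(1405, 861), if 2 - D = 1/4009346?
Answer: -5625112439/4009346 ≈ -1403.0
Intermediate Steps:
D = 8018691/4009346 (D = 2 - 1/4009346 = 8018691/4009346 ≈ 2.0000)
D - y(1405, 861) = 8018691/4009346 - 1*1405 = 8018691/4009346 - 1405 = -5625112439/4009346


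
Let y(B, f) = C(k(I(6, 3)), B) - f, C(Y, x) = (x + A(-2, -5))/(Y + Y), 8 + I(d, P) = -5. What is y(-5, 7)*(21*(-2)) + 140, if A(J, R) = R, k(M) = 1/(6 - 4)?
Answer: 854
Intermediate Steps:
I(d, P) = -13 (I(d, P) = -8 - 5 = -13)
k(M) = ½ (k(M) = 1/2 = ½)
C(Y, x) = (-5 + x)/(2*Y) (C(Y, x) = (x - 5)/(Y + Y) = (-5 + x)/((2*Y)) = (-5 + x)*(1/(2*Y)) = (-5 + x)/(2*Y))
y(B, f) = -5 + B - f (y(B, f) = (-5 + B)/(2*(½)) - f = (½)*2*(-5 + B) - f = (-5 + B) - f = -5 + B - f)
y(-5, 7)*(21*(-2)) + 140 = (-5 - 5 - 1*7)*(21*(-2)) + 140 = (-5 - 5 - 7)*(-42) + 140 = -17*(-42) + 140 = 714 + 140 = 854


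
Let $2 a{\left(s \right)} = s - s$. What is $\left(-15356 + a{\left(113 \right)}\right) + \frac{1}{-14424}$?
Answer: $- \frac{221494945}{14424} \approx -15356.0$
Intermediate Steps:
$a{\left(s \right)} = 0$ ($a{\left(s \right)} = \frac{s - s}{2} = \frac{1}{2} \cdot 0 = 0$)
$\left(-15356 + a{\left(113 \right)}\right) + \frac{1}{-14424} = \left(-15356 + 0\right) + \frac{1}{-14424} = -15356 - \frac{1}{14424} = - \frac{221494945}{14424}$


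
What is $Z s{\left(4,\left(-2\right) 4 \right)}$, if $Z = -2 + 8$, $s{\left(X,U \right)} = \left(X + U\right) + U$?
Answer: $-72$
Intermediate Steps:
$s{\left(X,U \right)} = X + 2 U$ ($s{\left(X,U \right)} = \left(U + X\right) + U = X + 2 U$)
$Z = 6$
$Z s{\left(4,\left(-2\right) 4 \right)} = 6 \left(4 + 2 \left(\left(-2\right) 4\right)\right) = 6 \left(4 + 2 \left(-8\right)\right) = 6 \left(4 - 16\right) = 6 \left(-12\right) = -72$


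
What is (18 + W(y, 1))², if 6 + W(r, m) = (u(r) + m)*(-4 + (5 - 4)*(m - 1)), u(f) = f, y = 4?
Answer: 64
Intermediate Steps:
W(r, m) = -6 + (-5 + m)*(m + r) (W(r, m) = -6 + (r + m)*(-4 + (5 - 4)*(m - 1)) = -6 + (m + r)*(-4 + 1*(-1 + m)) = -6 + (m + r)*(-4 + (-1 + m)) = -6 + (m + r)*(-5 + m) = -6 + (-5 + m)*(m + r))
(18 + W(y, 1))² = (18 + (-6 + 1² - 5*1 - 5*4 + 1*4))² = (18 + (-6 + 1 - 5 - 20 + 4))² = (18 - 26)² = (-8)² = 64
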